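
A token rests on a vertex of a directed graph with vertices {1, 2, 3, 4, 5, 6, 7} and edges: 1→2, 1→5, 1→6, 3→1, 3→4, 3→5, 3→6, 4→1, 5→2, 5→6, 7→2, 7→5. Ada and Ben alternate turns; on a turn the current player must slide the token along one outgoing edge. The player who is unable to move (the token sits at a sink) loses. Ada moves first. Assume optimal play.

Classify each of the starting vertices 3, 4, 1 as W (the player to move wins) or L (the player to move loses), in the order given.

3: W, 4: L, 1: W

Build the W/L table. Terminal = L. A non-terminal position is W if it has a move to some L; otherwise it is L.
Every edge goes from a vertex to one that appears earlier in the order 2, 6, 5, 1, 4, 3, 7, so processing vertices in that order labels each vertex after all of its successors.
2: no outgoing edge → L
6: no outgoing edge → L
5: →6(L), so W
1: →6(L), so W
4: →1(W) only, which is W, so L
3: →4(L), so W
7: →2(L), so W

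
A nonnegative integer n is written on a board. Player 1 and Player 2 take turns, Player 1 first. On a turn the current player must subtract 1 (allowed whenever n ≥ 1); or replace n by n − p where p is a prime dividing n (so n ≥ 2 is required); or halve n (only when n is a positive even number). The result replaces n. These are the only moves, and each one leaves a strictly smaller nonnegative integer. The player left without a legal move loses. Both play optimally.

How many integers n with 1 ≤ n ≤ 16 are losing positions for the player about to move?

3

Compute win/loss labels from the base case upward. A position with no move is L. Any other position is W if it can reach an L in one move, else L.
n=0: no move → L
n=1: reaches L-position 0 → W
n=2: reaches L-position 0 → W
n=3: reaches L-position 0 → W
n=4: only reaches 2(W), 3(W), all W → L
n=5: reaches L-position 0 → W
n=6: reaches L-position 4 → W
n=7: reaches L-position 0 → W
n=8: reaches L-position 4 → W
n=9: only reaches 6(W), 8(W), all W → L
n=10: reaches L-position 9 → W
n=11: reaches L-position 0 → W
n=12: reaches L-position 9 → W
n=13: reaches L-position 0 → W
n=14: only reaches 7(W), 12(W), 13(W), all W → L
n=15: reaches L-position 14 → W
n=16: reaches L-position 14 → W
L entries with 1 ≤ n ≤ 16 (n=0 is outside the asked range and is not counted): n = 4, 9, 14; that makes 3.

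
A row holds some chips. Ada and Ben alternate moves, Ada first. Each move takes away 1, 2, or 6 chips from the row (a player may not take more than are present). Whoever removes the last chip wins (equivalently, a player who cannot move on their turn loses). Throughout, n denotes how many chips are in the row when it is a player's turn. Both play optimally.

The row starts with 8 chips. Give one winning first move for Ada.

Remove 1, leaving 7.

Use the standard recursion: the mover loses at a terminal position; elsewhere, the mover wins exactly when some move hands the opponent an L position.
n=0: no move → L
n=1: W (go to 0, an L position)
n=2: W (go to 0, an L position)
n=3: L (options 2(W), 1(W) are all W)
n=4: W (go to 3, an L position)
n=5: W (go to 3, an L position)
n=6: W (go to 0, an L position)
n=7: L (options 6(W), 5(W), 1(W) are all W)
n=8: W (go to 7, an L position)
From 8, the L positions reachable in one move are: 7.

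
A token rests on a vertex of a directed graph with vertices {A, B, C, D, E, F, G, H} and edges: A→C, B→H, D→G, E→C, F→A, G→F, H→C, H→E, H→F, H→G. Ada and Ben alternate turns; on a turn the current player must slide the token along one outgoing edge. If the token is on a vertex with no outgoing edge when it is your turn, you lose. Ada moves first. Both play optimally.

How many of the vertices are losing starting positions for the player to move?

4

Label each position W (a win for the player to move) or L (a loss). A position with no legal move is L; any other position is W exactly when some move reaches an L, and L when every move reaches a W.
Every edge goes from a vertex to one that appears earlier in the order C, A, F, E, G, H, D, B, so processing vertices in that order labels each vertex after all of its successors.
C: no outgoing edge → L
A: →C(L), so W
F: →A(W) only, which is W, so L
E: →C(L), so W
G: →F(L), so W
H: →F(L), so W
D: →G(W) only, which is W, so L
B: →H(W) only, which is W, so L
The L vertices are B, C, D, F; that is 4 in all.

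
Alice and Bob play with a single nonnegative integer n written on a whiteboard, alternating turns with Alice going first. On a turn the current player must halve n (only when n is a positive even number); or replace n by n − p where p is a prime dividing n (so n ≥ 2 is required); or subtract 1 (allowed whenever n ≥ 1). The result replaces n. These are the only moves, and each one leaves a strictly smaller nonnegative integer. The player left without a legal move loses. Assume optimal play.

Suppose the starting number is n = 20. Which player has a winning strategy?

Bob wins.

Label each position W (a win for the player to move) or L (a loss). A position with no legal move is L; any other position is W exactly when some move reaches an L, and L when every move reaches a W.
n=0: no move → L
n=1: W (go to 0, an L position)
n=2: W (go to 0, an L position)
n=3: W (go to 0, an L position)
n=4: L (options 2(W), 3(W) are all W)
n=5: W (go to 0, an L position)
n=6: W (go to 4, an L position)
n=7: W (go to 0, an L position)
n=8: W (go to 4, an L position)
n=9: L (options 6(W), 8(W) are all W)
n=10: W (go to 9, an L position)
n=11: W (go to 0, an L position)
n=12: W (go to 9, an L position)
n=13: W (go to 0, an L position)
n=14: L (options 7(W), 12(W), 13(W) are all W)
n=15: W (go to 14, an L position)
n=16: W (go to 14, an L position)
n=17: W (go to 0, an L position)
n=18: W (go to 9, an L position)
n=19: W (go to 0, an L position)
n=20: L (options 10(W), 15(W), 18(W), 19(W) are all W)
The starting position 20 is L: whatever Alice does, the opponent receives a W position.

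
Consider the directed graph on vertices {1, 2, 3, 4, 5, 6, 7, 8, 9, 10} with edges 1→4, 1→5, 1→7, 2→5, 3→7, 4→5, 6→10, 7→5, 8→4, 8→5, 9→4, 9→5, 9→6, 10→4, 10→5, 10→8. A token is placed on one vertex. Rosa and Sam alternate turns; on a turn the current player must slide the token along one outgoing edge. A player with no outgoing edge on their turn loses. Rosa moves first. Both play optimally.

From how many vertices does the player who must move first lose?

3

Build the W/L table. Terminal = L. A non-terminal position is W if it has a move to some L; otherwise it is L.
Every edge goes from a vertex to one that appears earlier in the order 5, 2, 4, 7, 8, 10, 6, 3, 1, 9, so processing vertices in that order labels each vertex after all of its successors.
5: no outgoing edge → L
2: can move to 5, which is L ⇒ W
4: can move to 5, which is L ⇒ W
7: can move to 5, which is L ⇒ W
8: can move to 5, which is L ⇒ W
10: can move to 5, which is L ⇒ W
6: the only move is to 10(W), a W ⇒ L
3: the only move is to 7(W), a W ⇒ L
1: can move to 5, which is L ⇒ W
9: can move to 6, which is L ⇒ W
The L vertices are 3, 5, 6; that is 3 in all.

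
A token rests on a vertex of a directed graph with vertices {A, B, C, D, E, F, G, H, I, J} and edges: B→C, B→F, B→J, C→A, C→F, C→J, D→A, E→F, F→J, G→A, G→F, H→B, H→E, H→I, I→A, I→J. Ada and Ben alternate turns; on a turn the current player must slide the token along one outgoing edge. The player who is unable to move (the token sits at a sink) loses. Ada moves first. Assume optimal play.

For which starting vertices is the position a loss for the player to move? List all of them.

Label each position W (a win for the player to move) or L (a loss). A position with no legal move is L; any other position is W exactly when some move reaches an L, and L when every move reaches a W.
Every edge goes from a vertex to one that appears earlier in the order J, A, I, F, E, C, G, D, B, H, so processing vertices in that order labels each vertex after all of its successors.
J: no outgoing edge → L
A: no outgoing edge → L
I: →A(L), so W
F: →J(L), so W
E: →F(W) only, which is W, so L
C: →A(L), so W
G: →A(L), so W
D: →A(L), so W
B: →J(L), so W
H: →E(L), so W
The losing starting vertices are exactly the entries labelled L in this table (3 of them).

A, E, J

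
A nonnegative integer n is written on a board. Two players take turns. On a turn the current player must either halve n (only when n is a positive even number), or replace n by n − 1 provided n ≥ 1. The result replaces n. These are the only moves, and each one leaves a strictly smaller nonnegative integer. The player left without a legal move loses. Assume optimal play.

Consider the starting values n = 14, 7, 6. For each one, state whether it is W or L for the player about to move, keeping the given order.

Use the standard recursion: the mover loses at a terminal position; elsewhere, the mover wins exactly when some move hands the opponent an L position.
n=0: no move → L
n=1: →0(L), so W
n=2: →1(W) only, which is W, so L
n=3: →2(L), so W
n=4: →2(L), so W
n=5: →4(W) only, which is W, so L
n=6: →5(L), so W
n=7: →6(W) only, which is W, so L
n=8: →7(L), so W
n=9: →8(W) only, which is W, so L
n=10: →5(L), so W
n=11: →10(W) only, which is W, so L
n=12: →11(L), so W
n=13: →12(W) only, which is W, so L
n=14: →7(L), so W

14: W, 7: L, 6: W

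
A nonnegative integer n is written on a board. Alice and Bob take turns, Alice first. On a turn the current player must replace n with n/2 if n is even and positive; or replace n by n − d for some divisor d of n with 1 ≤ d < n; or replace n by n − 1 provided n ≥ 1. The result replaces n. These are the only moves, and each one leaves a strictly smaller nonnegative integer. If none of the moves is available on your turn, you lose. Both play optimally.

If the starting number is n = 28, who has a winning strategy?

Alice wins.

Classify positions by backward induction: terminal positions (no move available) are L. From any other position, the mover wins iff some move reaches an L.
n=0: no move → L
n=1: can move to 0, which is L ⇒ W
n=2: the only move is to 1(W), a W ⇒ L
n=3: can move to 2, which is L ⇒ W
n=4: can move to 2, which is L ⇒ W
n=5: the only move is to 4(W), a W ⇒ L
n=6: can move to 5, which is L ⇒ W
n=7: the only move is to 6(W), a W ⇒ L
n=8: can move to 7, which is L ⇒ W
n=9: moves to 6(W), 8(W); every one is W ⇒ L
n=10: can move to 5, which is L ⇒ W
n=11: the only move is to 10(W), a W ⇒ L
n=12: can move to 9, which is L ⇒ W
n=13: the only move is to 12(W), a W ⇒ L
n=14: can move to 7, which is L ⇒ W
n=15: moves to 10(W), 12(W), 14(W); every one is W ⇒ L
n=16: can move to 15, which is L ⇒ W
n=17: the only move is to 16(W), a W ⇒ L
n=18: can move to 9, which is L ⇒ W
n=19: the only move is to 18(W), a W ⇒ L
n=20: can move to 15, which is L ⇒ W
n=21: moves to 14(W), 18(W), 20(W); every one is W ⇒ L
n=22: can move to 11, which is L ⇒ W
n=23: the only move is to 22(W), a W ⇒ L
n=24: can move to 21, which is L ⇒ W
n=25: moves to 20(W), 24(W); every one is W ⇒ L
n=26: can move to 13, which is L ⇒ W
n=27: moves to 18(W), 24(W), 26(W); every one is W ⇒ L
n=28: can move to 21, which is L ⇒ W
The starting position 28 is W: Alice should move to 21, handing over an L position.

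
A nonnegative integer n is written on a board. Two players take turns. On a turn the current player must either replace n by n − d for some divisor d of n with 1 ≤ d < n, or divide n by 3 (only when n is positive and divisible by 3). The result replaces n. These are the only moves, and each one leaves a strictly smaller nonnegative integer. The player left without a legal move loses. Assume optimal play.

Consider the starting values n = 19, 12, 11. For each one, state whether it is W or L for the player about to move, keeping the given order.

Compute win/loss labels from the base case upward. A position with no move is L. Any other position is W if it can reach an L in one move, else L.
n=0: no move → L
n=1: no move → L
n=2: W (go to 1, an L position)
n=3: W (go to 1, an L position)
n=4: L (options 2(W), 3(W) are all W)
n=5: W (go to 4, an L position)
n=6: W (go to 4, an L position)
n=7: L (sole option 6(W) is W)
n=8: W (go to 4, an L position)
n=9: L (options 3(W), 6(W), 8(W) are all W)
n=10: W (go to 9, an L position)
n=11: L (sole option 10(W) is W)
n=12: W (go to 4, an L position)
n=13: L (sole option 12(W) is W)
n=14: W (go to 7, an L position)
n=15: L (options 5(W), 10(W), 12(W), 14(W) are all W)
n=16: W (go to 15, an L position)
n=17: L (sole option 16(W) is W)
n=18: W (go to 9, an L position)
n=19: L (sole option 18(W) is W)

19: L, 12: W, 11: L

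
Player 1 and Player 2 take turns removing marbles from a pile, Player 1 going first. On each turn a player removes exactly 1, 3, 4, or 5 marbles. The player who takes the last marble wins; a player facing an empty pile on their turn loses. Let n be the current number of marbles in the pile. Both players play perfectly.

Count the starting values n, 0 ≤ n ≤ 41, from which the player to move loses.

Label each position W (a win for the player to move) or L (a loss). A position with no legal move is L; any other position is W exactly when some move reaches an L, and L when every move reaches a W.
n=0: no move → L
n=1: reaches L-position 0 → W
n=2: only reaches 1(W), which is W → L
n=3: reaches L-position 2 → W
n=4: reaches L-position 0 → W
n=5: reaches L-position 2 → W
n=6: reaches L-position 2 → W
n=7: reaches L-position 2 → W
n=8: only reaches 7(W), 5(W), 4(W), 3(W), all W → L
n=9: reaches L-position 8 → W
n=10: only reaches 9(W), 7(W), 6(W), 5(W), all W → L
n=11: reaches L-position 10 → W
n=12: reaches L-position 8 → W
n=13: reaches L-position 10 → W
n=14: reaches L-position 10 → W
n=15: reaches L-position 10 → W
n=16: only reaches 15(W), 13(W), 12(W), 11(W), all W → L
n=17: reaches L-position 16 → W
n=18: only reaches 17(W), 15(W), 14(W), 13(W), all W → L
n=19: reaches L-position 18 → W
n=20: reaches L-position 16 → W
n=21: reaches L-position 18 → W
n=22: reaches L-position 18 → W
n=23: reaches L-position 18 → W
n=24: only reaches 23(W), 21(W), 20(W), 19(W), all W → L
n=25: reaches L-position 24 → W
n=26: only reaches 25(W), 23(W), 22(W), 21(W), all W → L
n=27: reaches L-position 26 → W
n=28: reaches L-position 24 → W
n=29: reaches L-position 26 → W
n=30: reaches L-position 26 → W
n=31: reaches L-position 26 → W
n=32: only reaches 31(W), 29(W), 28(W), 27(W), all W → L
n=33: reaches L-position 32 → W
n=34: only reaches 33(W), 31(W), 30(W), 29(W), all W → L
n=35: reaches L-position 34 → W
n=36: reaches L-position 32 → W
n=37: reaches L-position 34 → W
n=38: reaches L-position 34 → W
n=39: reaches L-position 34 → W
n=40: only reaches 39(W), 37(W), 36(W), 35(W), all W → L
n=41: reaches L-position 40 → W
L entries with 0 ≤ n ≤ 41: n = 0, 2, 8, 10, 16, 18, 24, 26, 32, 34, 40; that makes 11.

11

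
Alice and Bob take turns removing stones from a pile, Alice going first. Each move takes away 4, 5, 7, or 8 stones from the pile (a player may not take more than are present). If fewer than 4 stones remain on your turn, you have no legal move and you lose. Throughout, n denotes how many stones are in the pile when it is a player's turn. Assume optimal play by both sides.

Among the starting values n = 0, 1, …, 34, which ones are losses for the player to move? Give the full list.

0, 1, 2, 3, 12, 13, 14, 15, 24, 25, 26, 27

Classify positions by backward induction: terminal positions (no move available) are L. From any other position, the mover wins iff some move reaches an L.
n=0: no move → L
n=1: no move → L
n=2: no move → L
n=3: no move → L
n=4: W (go to 0, an L position)
n=5: W (go to 1, an L position)
n=6: W (go to 2, an L position)
n=7: W (go to 3, an L position)
n=8: W (go to 3, an L position)
n=9: W (go to 2, an L position)
n=10: W (go to 3, an L position)
n=11: W (go to 3, an L position)
n=12: L (options 8(W), 7(W), 5(W), 4(W) are all W)
n=13: L (options 9(W), 8(W), 6(W), 5(W) are all W)
n=14: L (options 10(W), 9(W), 7(W), 6(W) are all W)
n=15: L (options 11(W), 10(W), 8(W), 7(W) are all W)
n=16: W (go to 12, an L position)
n=17: W (go to 13, an L position)
n=18: W (go to 14, an L position)
n=19: W (go to 15, an L position)
n=20: W (go to 15, an L position)
n=21: W (go to 14, an L position)
n=22: W (go to 15, an L position)
n=23: W (go to 15, an L position)
n=24: L (options 20(W), 19(W), 17(W), 16(W) are all W)
n=25: L (options 21(W), 20(W), 18(W), 17(W) are all W)
n=26: L (options 22(W), 21(W), 19(W), 18(W) are all W)
n=27: L (options 23(W), 22(W), 20(W), 19(W) are all W)
n=28: W (go to 24, an L position)
n=29: W (go to 25, an L position)
n=30: W (go to 26, an L position)
n=31: W (go to 27, an L position)
n=32: W (go to 27, an L position)
n=33: W (go to 26, an L position)
n=34: W (go to 27, an L position)
Reading off the rows marked L gives the requested list; there are 12 such values of n.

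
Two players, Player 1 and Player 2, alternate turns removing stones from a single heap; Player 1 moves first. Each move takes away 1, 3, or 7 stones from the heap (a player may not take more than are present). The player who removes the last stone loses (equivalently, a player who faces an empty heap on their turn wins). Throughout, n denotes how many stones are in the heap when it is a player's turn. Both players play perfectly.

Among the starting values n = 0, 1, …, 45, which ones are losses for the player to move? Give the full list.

Use the standard recursion: the mover wins at a terminal position; elsewhere, the mover wins exactly when some move hands the opponent an L position.
n=0: no move; the opponent has just taken the last stone and therefore loses → W
n=1: only reaches 0(W), which is W → L
n=2: reaches L-position 1 → W
n=3: only reaches 2(W), 0(W), all W → L
n=4: reaches L-position 3 → W
n=5: only reaches 4(W), 2(W), all W → L
n=6: reaches L-position 5 → W
n=7: only reaches 6(W), 4(W), 0(W), all W → L
n=8: reaches L-position 7 → W
n=9: only reaches 8(W), 6(W), 2(W), all W → L
n=10: reaches L-position 9 → W
n=11: only reaches 10(W), 8(W), 4(W), all W → L
n=12: reaches L-position 11 → W
n=13: only reaches 12(W), 10(W), 6(W), all W → L
n=14: reaches L-position 13 → W
n=15: only reaches 14(W), 12(W), 8(W), all W → L
n=16: reaches L-position 15 → W
n=17: only reaches 16(W), 14(W), 10(W), all W → L
n=18: reaches L-position 17 → W
n=19: only reaches 18(W), 16(W), 12(W), all W → L
n=20: reaches L-position 19 → W
n=21: only reaches 20(W), 18(W), 14(W), all W → L
n=22: reaches L-position 21 → W
n=23: only reaches 22(W), 20(W), 16(W), all W → L
n=24: reaches L-position 23 → W
n=25: only reaches 24(W), 22(W), 18(W), all W → L
n=26: reaches L-position 25 → W
n=27: only reaches 26(W), 24(W), 20(W), all W → L
n=28: reaches L-position 27 → W
n=29: only reaches 28(W), 26(W), 22(W), all W → L
n=30: reaches L-position 29 → W
n=31: only reaches 30(W), 28(W), 24(W), all W → L
n=32: reaches L-position 31 → W
n=33: only reaches 32(W), 30(W), 26(W), all W → L
n=34: reaches L-position 33 → W
n=35: only reaches 34(W), 32(W), 28(W), all W → L
n=36: reaches L-position 35 → W
n=37: only reaches 36(W), 34(W), 30(W), all W → L
n=38: reaches L-position 37 → W
n=39: only reaches 38(W), 36(W), 32(W), all W → L
n=40: reaches L-position 39 → W
n=41: only reaches 40(W), 38(W), 34(W), all W → L
n=42: reaches L-position 41 → W
n=43: only reaches 42(W), 40(W), 36(W), all W → L
n=44: reaches L-position 43 → W
n=45: only reaches 44(W), 42(W), 38(W), all W → L
The losing starting values of n are exactly the entries labelled L in this table (23 of them).

1, 3, 5, 7, 9, 11, 13, 15, 17, 19, 21, 23, 25, 27, 29, 31, 33, 35, 37, 39, 41, 43, 45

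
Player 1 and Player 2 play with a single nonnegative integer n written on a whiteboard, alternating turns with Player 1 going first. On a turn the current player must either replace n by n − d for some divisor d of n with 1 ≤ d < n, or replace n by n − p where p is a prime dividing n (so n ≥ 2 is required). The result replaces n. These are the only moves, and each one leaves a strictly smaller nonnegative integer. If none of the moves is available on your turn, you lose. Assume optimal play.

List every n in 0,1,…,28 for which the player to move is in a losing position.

0, 1, 4, 9, 14, 20, 26

Work bottom-up. With no move the player to move loses. Otherwise the position is W if at least one move leads to an L position for the opponent, and L if every move leads to a W.
n=0: no move → L
n=1: no move → L
n=2: W (go to 0, an L position)
n=3: W (go to 0, an L position)
n=4: L (options 2(W), 3(W) are all W)
n=5: W (go to 0, an L position)
n=6: W (go to 4, an L position)
n=7: W (go to 0, an L position)
n=8: W (go to 4, an L position)
n=9: L (options 6(W), 8(W) are all W)
n=10: W (go to 9, an L position)
n=11: W (go to 0, an L position)
n=12: W (go to 9, an L position)
n=13: W (go to 0, an L position)
n=14: L (options 7(W), 12(W), 13(W) are all W)
n=15: W (go to 14, an L position)
n=16: W (go to 14, an L position)
n=17: W (go to 0, an L position)
n=18: W (go to 9, an L position)
n=19: W (go to 0, an L position)
n=20: L (options 10(W), 15(W), 16(W), 18(W), 19(W) are all W)
n=21: W (go to 14, an L position)
n=22: W (go to 20, an L position)
n=23: W (go to 0, an L position)
n=24: W (go to 20, an L position)
n=25: W (go to 20, an L position)
n=26: L (options 13(W), 24(W), 25(W) are all W)
n=27: W (go to 26, an L position)
n=28: W (go to 14, an L position)
Reading off the rows marked L gives the requested list; there are 7 such values of n.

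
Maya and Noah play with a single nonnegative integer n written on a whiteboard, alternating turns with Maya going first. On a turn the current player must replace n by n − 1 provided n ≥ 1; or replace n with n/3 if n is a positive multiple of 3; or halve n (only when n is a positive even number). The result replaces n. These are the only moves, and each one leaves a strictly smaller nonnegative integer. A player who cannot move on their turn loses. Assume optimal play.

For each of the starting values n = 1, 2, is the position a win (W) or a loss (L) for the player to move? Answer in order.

1: W, 2: L

Compute win/loss labels from the base case upward. A position with no move is L. Any other position is W if it can reach an L in one move, else L.
n=0: no move → L
n=1: W (go to 0, an L position)
n=2: L (sole option 1(W) is W)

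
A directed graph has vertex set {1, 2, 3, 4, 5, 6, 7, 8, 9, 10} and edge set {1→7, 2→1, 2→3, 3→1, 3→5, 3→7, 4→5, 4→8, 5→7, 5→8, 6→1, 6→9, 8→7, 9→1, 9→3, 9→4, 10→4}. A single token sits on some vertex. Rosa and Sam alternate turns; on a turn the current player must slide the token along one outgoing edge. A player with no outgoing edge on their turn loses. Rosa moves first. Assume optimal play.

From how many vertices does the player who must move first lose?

4

Work bottom-up. With no move the player to move loses. Otherwise the position is W if at least one move leads to an L position for the opponent, and L if every move leads to a W.
Every edge goes from a vertex to one that appears earlier in the order 7, 8, 5, 1, 3, 4, 2, 9, 6, 10, so processing vertices in that order labels each vertex after all of its successors.
7: no outgoing edge → L
8: W (go to 7, an L position)
5: W (go to 7, an L position)
1: W (go to 7, an L position)
3: W (go to 7, an L position)
4: L (options 5(W), 8(W) are all W)
2: L (options 3(W), 1(W) are all W)
9: W (go to 4, an L position)
6: L (options 9(W), 1(W) are all W)
10: W (go to 4, an L position)
The L vertices are 2, 4, 6, 7; that is 4 in all.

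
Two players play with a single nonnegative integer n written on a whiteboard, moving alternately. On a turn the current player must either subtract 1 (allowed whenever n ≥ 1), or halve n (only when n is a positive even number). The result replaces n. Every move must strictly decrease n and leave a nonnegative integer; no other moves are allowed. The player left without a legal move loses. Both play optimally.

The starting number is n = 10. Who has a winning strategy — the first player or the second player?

Label each position W (a win for the player to move) or L (a loss). A position with no legal move is L; any other position is W exactly when some move reaches an L, and L when every move reaches a W.
n=0: no move → L
n=1: can move to 0, which is L ⇒ W
n=2: the only move is to 1(W), a W ⇒ L
n=3: can move to 2, which is L ⇒ W
n=4: can move to 2, which is L ⇒ W
n=5: the only move is to 4(W), a W ⇒ L
n=6: can move to 5, which is L ⇒ W
n=7: the only move is to 6(W), a W ⇒ L
n=8: can move to 7, which is L ⇒ W
n=9: the only move is to 8(W), a W ⇒ L
n=10: can move to 5, which is L ⇒ W
The starting position 10 is W: the player to move should move to 5, handing over an L position.

The first player wins.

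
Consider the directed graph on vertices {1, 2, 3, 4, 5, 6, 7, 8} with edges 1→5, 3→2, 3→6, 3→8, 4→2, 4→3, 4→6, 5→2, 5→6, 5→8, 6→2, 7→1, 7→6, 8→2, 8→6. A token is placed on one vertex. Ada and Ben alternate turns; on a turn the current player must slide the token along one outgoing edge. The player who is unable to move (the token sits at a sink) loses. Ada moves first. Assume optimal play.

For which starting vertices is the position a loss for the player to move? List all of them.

Label each position W (a win for the player to move) or L (a loss). A position with no legal move is L; any other position is W exactly when some move reaches an L, and L when every move reaches a W.
Every edge goes from a vertex to one that appears earlier in the order 2, 6, 8, 5, 3, 4, 1, 7, so processing vertices in that order labels each vertex after all of its successors.
2: no outgoing edge → L
6: can move to 2, which is L ⇒ W
8: can move to 2, which is L ⇒ W
5: can move to 2, which is L ⇒ W
3: can move to 2, which is L ⇒ W
4: can move to 2, which is L ⇒ W
1: the only move is to 5(W), a W ⇒ L
7: can move to 1, which is L ⇒ W
Reading off the rows marked L gives the requested list; there are 2 such vertices.

1, 2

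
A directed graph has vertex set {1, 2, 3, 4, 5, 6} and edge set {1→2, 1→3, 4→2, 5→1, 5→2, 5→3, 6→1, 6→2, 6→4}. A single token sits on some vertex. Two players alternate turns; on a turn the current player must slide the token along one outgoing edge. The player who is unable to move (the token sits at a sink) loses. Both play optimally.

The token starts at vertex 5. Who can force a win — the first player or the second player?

The first player wins.

Label each position W (a win for the player to move) or L (a loss). A position with no legal move is L; any other position is W exactly when some move reaches an L, and L when every move reaches a W.
Every edge goes from a vertex to one that appears earlier in the order 2, 3, 1, 5, 4, 6, so processing vertices in that order labels each vertex after all of its successors.
2: no outgoing edge → L
3: no outgoing edge → L
1: can move to 3, which is L ⇒ W
5: can move to 3, which is L ⇒ W
4: can move to 2, which is L ⇒ W
6: can move to 2, which is L ⇒ W
From 5 the player to move can move to 3, reaching an L position.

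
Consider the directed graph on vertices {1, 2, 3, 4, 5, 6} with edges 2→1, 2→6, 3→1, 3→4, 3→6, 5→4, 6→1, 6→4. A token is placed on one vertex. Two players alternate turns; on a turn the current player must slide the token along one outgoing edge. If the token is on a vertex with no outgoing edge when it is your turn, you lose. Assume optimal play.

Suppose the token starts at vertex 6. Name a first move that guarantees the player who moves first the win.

Compute win/loss labels from the base case upward. A position with no move is L. Any other position is W if it can reach an L in one move, else L.
Every edge goes from a vertex to one that appears earlier in the order 1, 4, 6, 2, 3, 5, so processing vertices in that order labels each vertex after all of its successors.
1: no outgoing edge → L
4: no outgoing edge → L
6: reaches L-position 4 → W
2: reaches L-position 1 → W
3: reaches L-position 4 → W
5: reaches L-position 4 → W
From 6, the L positions reachable in one move are: 4, 1. Any move reaching one of these is winning.

Move to 4.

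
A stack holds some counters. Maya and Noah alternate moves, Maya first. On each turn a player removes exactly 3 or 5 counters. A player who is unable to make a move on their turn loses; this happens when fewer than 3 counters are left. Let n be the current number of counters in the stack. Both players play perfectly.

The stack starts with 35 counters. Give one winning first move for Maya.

Build the W/L table. Terminal = L. A non-terminal position is W if it has a move to some L; otherwise it is L.
n=0: no move → L
n=1: no move → L
n=2: no move → L
n=3: W (go to 0, an L position)
n=4: W (go to 1, an L position)
n=5: W (go to 2, an L position)
n=6: W (go to 1, an L position)
n=7: W (go to 2, an L position)
n=8: L (options 5(W), 3(W) are all W)
n=9: L (options 6(W), 4(W) are all W)
n=10: L (options 7(W), 5(W) are all W)
n=11: W (go to 8, an L position)
n=12: W (go to 9, an L position)
n=13: W (go to 10, an L position)
n=14: W (go to 9, an L position)
n=15: W (go to 10, an L position)
n=16: L (options 13(W), 11(W) are all W)
n=17: L (options 14(W), 12(W) are all W)
n=18: L (options 15(W), 13(W) are all W)
n=19: W (go to 16, an L position)
n=20: W (go to 17, an L position)
n=21: W (go to 18, an L position)
n=22: W (go to 17, an L position)
n=23: W (go to 18, an L position)
n=24: L (options 21(W), 19(W) are all W)
n=25: L (options 22(W), 20(W) are all W)
n=26: L (options 23(W), 21(W) are all W)
n=27: W (go to 24, an L position)
n=28: W (go to 25, an L position)
n=29: W (go to 26, an L position)
n=30: W (go to 25, an L position)
n=31: W (go to 26, an L position)
n=32: L (options 29(W), 27(W) are all W)
n=33: L (options 30(W), 28(W) are all W)
n=34: L (options 31(W), 29(W) are all W)
n=35: W (go to 32, an L position)
From 35, the L positions reachable in one move are: 32.

Remove 3, leaving 32.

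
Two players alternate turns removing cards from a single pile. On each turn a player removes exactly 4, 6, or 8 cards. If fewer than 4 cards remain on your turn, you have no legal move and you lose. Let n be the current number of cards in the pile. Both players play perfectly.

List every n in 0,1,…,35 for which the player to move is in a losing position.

Positions with no move are L. A position that does have a move is losing for the player to move precisely when every available move leads to a winning position for the opponent. Fill in the labels:
n=0: no move → L
n=1: no move → L
n=2: no move → L
n=3: no move → L
n=4: reaches L-position 0 → W
n=5: reaches L-position 1 → W
n=6: reaches L-position 2 → W
n=7: reaches L-position 3 → W
n=8: reaches L-position 2 → W
n=9: reaches L-position 3 → W
n=10: reaches L-position 2 → W
n=11: reaches L-position 3 → W
n=12: only reaches 8(W), 6(W), 4(W), all W → L
n=13: only reaches 9(W), 7(W), 5(W), all W → L
n=14: only reaches 10(W), 8(W), 6(W), all W → L
n=15: only reaches 11(W), 9(W), 7(W), all W → L
n=16: reaches L-position 12 → W
n=17: reaches L-position 13 → W
n=18: reaches L-position 14 → W
n=19: reaches L-position 15 → W
n=20: reaches L-position 14 → W
n=21: reaches L-position 15 → W
n=22: reaches L-position 14 → W
n=23: reaches L-position 15 → W
n=24: only reaches 20(W), 18(W), 16(W), all W → L
n=25: only reaches 21(W), 19(W), 17(W), all W → L
n=26: only reaches 22(W), 20(W), 18(W), all W → L
n=27: only reaches 23(W), 21(W), 19(W), all W → L
n=28: reaches L-position 24 → W
n=29: reaches L-position 25 → W
n=30: reaches L-position 26 → W
n=31: reaches L-position 27 → W
n=32: reaches L-position 26 → W
n=33: reaches L-position 27 → W
n=34: reaches L-position 26 → W
n=35: reaches L-position 27 → W
Reading off the rows marked L gives the requested list; there are 12 such values of n.

0, 1, 2, 3, 12, 13, 14, 15, 24, 25, 26, 27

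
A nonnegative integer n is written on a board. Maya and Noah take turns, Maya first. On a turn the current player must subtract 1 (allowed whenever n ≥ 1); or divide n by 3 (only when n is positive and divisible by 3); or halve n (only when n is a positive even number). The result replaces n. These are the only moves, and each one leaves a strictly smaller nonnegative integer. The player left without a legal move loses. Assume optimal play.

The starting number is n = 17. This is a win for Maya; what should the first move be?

Move to 16.

Label each position W (a win for the player to move) or L (a loss). A position with no legal move is L; any other position is W exactly when some move reaches an L, and L when every move reaches a W.
n=0: no move → L
n=1: W (go to 0, an L position)
n=2: L (sole option 1(W) is W)
n=3: W (go to 2, an L position)
n=4: W (go to 2, an L position)
n=5: L (sole option 4(W) is W)
n=6: W (go to 2, an L position)
n=7: L (sole option 6(W) is W)
n=8: W (go to 7, an L position)
n=9: L (options 3(W), 8(W) are all W)
n=10: W (go to 5, an L position)
n=11: L (sole option 10(W) is W)
n=12: W (go to 11, an L position)
n=13: L (sole option 12(W) is W)
n=14: W (go to 7, an L position)
n=15: W (go to 5, an L position)
n=16: L (options 8(W), 15(W) are all W)
n=17: W (go to 16, an L position)
From 17, the L positions reachable in one move are: 16.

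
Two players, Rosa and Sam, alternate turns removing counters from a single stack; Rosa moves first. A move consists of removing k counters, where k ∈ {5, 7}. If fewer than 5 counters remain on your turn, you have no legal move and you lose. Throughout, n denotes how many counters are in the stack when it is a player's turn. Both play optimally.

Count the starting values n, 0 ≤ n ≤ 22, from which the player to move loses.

10

Positions with no move are L. A position that does have a move is losing for the player to move precisely when every available move leads to a winning position for the opponent. Fill in the labels:
n=0: no move → L
n=1: no move → L
n=2: no move → L
n=3: no move → L
n=4: no move → L
n=5: →0(L), so W
n=6: →1(L), so W
n=7: →2(L), so W
n=8: →3(L), so W
n=9: →4(L), so W
n=10: →3(L), so W
n=11: →4(L), so W
n=12: →7(W), 5(W) — all W, so L
n=13: →8(W), 6(W) — all W, so L
n=14: →9(W), 7(W) — all W, so L
n=15: →10(W), 8(W) — all W, so L
n=16: →11(W), 9(W) — all W, so L
n=17: →12(L), so W
n=18: →13(L), so W
n=19: →14(L), so W
n=20: →15(L), so W
n=21: →16(L), so W
n=22: →15(L), so W
L entries with 0 ≤ n ≤ 22: n = 0, 1, 2, 3, 4, 12, 13, 14, 15, 16; that makes 10.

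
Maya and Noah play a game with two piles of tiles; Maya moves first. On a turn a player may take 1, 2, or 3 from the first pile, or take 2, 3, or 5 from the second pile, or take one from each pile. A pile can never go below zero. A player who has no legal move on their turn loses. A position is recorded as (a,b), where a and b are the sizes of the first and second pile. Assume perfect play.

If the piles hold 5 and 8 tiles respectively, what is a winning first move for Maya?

Work bottom-up. With no move the player to move loses. Otherwise the position is W if at least one move leads to an L position for the opponent, and L if every move leads to a W.
No move ever increases a pile, so every position that can arise here has a ≤ 5 and b ≤ 8; it is enough to label the cells with 0 ≤ a ≤ 5 and 0 ≤ b ≤ 8.
Every move lowers a or b (never raises either), so fill the grid row by row in increasing a, and left to right within a row: each cell's successors are then already labelled.
      b=0  b=1  b=2  b=3  b=4  b=5  b=6  b=7  b=8
a=0:    L    L    W    W    W    W    W    L    L
a=1:    W    W    W    L    L    W    W    W    W
a=2:    W    W    L    W    W    W    L    W    W
a=3:    W    W    W    W    W    L    W    W    W
a=4:    L    L    W    W    W    W    W    L    L
a=5:    W    W    W    L    L    W    W    W    W
Cells with no legal move (terminal, hence L): (0,0), (0,1).
The remaining L cells, each justified by listing all of its moves:
(0,7): moves to (0,5)(W), (0,4)(W), (0,2)(W); every one is W ⇒ L
(0,8): moves to (0,6)(W), (0,5)(W), (0,3)(W); every one is W ⇒ L
(1,3): moves to (0,3)(W), (1,1)(W), (1,0)(W), (0,2)(W); every one is W ⇒ L
(1,4): moves to (0,4)(W), (1,2)(W), (1,1)(W), (0,3)(W); every one is W ⇒ L
(2,2): moves to (1,2)(W), (0,2)(W), (2,0)(W), (1,1)(W); every one is W ⇒ L
(2,6): moves to (1,6)(W), (0,6)(W), (2,4)(W), (2,3)(W), (2,1)(W), (1,5)(W); every one is W ⇒ L
(3,5): moves to (2,5)(W), (1,5)(W), (0,5)(W), (3,3)(W), (3,2)(W), (3,0)(W), (2,4)(W); every one is W ⇒ L
(4,0): moves to (3,0)(W), (2,0)(W), (1,0)(W); every one is W ⇒ L
(4,1): moves to (3,1)(W), (2,1)(W), (1,1)(W), (3,0)(W); every one is W ⇒ L
(4,7): moves to (3,7)(W), (2,7)(W), (1,7)(W), (4,5)(W), (4,4)(W), (4,2)(W), (3,6)(W); every one is W ⇒ L
(4,8): moves to (3,8)(W), (2,8)(W), (1,8)(W), (4,6)(W), (4,5)(W), (4,3)(W), (3,7)(W); every one is W ⇒ L
(5,3): moves to (4,3)(W), (3,3)(W), (2,3)(W), (5,1)(W), (5,0)(W), (4,2)(W); every one is W ⇒ L
(5,4): moves to (4,4)(W), (3,4)(W), (2,4)(W), (5,2)(W), (5,1)(W), (4,3)(W); every one is W ⇒ L
Every other cell has at least one move into one of the L cells above, so it is W.
From (5,8), the L positions reachable in one move are: (4,8), (5,3), (4,7). Any move reaching one of these is winning.

Move to (4,8).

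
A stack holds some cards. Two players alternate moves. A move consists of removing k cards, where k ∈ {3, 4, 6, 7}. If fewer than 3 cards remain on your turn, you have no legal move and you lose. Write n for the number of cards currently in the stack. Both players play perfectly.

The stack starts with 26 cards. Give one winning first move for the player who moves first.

Remove 4, leaving 22.

Classify positions by backward induction: terminal positions (no move available) are L. From any other position, the mover wins iff some move reaches an L.
n=0: no move → L
n=1: no move → L
n=2: no move → L
n=3: W (go to 0, an L position)
n=4: W (go to 1, an L position)
n=5: W (go to 2, an L position)
n=6: W (go to 2, an L position)
n=7: W (go to 1, an L position)
n=8: W (go to 2, an L position)
n=9: W (go to 2, an L position)
n=10: L (options 7(W), 6(W), 4(W), 3(W) are all W)
n=11: L (options 8(W), 7(W), 5(W), 4(W) are all W)
n=12: L (options 9(W), 8(W), 6(W), 5(W) are all W)
n=13: W (go to 10, an L position)
n=14: W (go to 11, an L position)
n=15: W (go to 12, an L position)
n=16: W (go to 12, an L position)
n=17: W (go to 11, an L position)
n=18: W (go to 12, an L position)
n=19: W (go to 12, an L position)
n=20: L (options 17(W), 16(W), 14(W), 13(W) are all W)
n=21: L (options 18(W), 17(W), 15(W), 14(W) are all W)
n=22: L (options 19(W), 18(W), 16(W), 15(W) are all W)
n=23: W (go to 20, an L position)
n=24: W (go to 21, an L position)
n=25: W (go to 22, an L position)
n=26: W (go to 22, an L position)
From 26, the L positions reachable in one move are: 22, 20. Any move reaching one of these is winning.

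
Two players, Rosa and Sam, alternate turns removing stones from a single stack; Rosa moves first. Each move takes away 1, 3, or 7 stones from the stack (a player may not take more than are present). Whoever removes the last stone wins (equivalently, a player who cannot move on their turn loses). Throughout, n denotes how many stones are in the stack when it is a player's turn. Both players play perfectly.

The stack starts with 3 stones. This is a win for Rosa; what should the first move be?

Build the W/L table. Terminal = L. A non-terminal position is W if it has a move to some L; otherwise it is L.
n=0: no move → L
n=1: reaches L-position 0 → W
n=2: only reaches 1(W), which is W → L
n=3: reaches L-position 2 → W
From 3, the L positions reachable in one move are: 2, 0. Any move reaching one of these is winning.

Remove 1, leaving 2.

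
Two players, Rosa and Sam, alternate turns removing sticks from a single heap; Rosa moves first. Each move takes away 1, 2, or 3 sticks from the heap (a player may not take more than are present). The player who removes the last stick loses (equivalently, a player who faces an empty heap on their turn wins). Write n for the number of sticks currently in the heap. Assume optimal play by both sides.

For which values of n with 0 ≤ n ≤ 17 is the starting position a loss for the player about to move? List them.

Use the standard recursion: the mover wins at a terminal position; elsewhere, the mover wins exactly when some move hands the opponent an L position.
n=0: no move; the opponent has just taken the last stick and therefore loses → W
n=1: L (sole option 0(W) is W)
n=2: W (go to 1, an L position)
n=3: W (go to 1, an L position)
n=4: W (go to 1, an L position)
n=5: L (options 4(W), 3(W), 2(W) are all W)
n=6: W (go to 5, an L position)
n=7: W (go to 5, an L position)
n=8: W (go to 5, an L position)
n=9: L (options 8(W), 7(W), 6(W) are all W)
n=10: W (go to 9, an L position)
n=11: W (go to 9, an L position)
n=12: W (go to 9, an L position)
n=13: L (options 12(W), 11(W), 10(W) are all W)
n=14: W (go to 13, an L position)
n=15: W (go to 13, an L position)
n=16: W (go to 13, an L position)
n=17: L (options 16(W), 15(W), 14(W) are all W)
The losing starting values of n are exactly the entries labelled L in this table (5 of them).

1, 5, 9, 13, 17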